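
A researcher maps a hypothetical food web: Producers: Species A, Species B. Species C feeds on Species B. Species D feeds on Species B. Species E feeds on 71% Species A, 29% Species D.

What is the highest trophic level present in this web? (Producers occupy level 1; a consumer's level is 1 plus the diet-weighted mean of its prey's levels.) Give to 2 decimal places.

Species C: 1 + 1 = 2
Species D: 1 + 1 = 2
Species E: 1 + (0.71×1 + 0.29×2) = 2.29

2.29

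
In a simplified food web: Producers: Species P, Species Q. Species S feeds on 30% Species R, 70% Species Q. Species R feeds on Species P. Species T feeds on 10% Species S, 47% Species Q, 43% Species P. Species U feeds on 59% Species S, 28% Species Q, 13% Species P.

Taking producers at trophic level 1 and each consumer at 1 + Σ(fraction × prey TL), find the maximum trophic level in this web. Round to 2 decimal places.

Species R: 1 + 1 = 2
Species S: 1 + (0.3×2 + 0.7×1) = 2.3
Species T: 1 + (0.1×2.3 + 0.47×1 + 0.43×1) = 2.13
Species U: 1 + (0.59×2.3 + 0.28×1 + 0.13×1) = 2.767

2.77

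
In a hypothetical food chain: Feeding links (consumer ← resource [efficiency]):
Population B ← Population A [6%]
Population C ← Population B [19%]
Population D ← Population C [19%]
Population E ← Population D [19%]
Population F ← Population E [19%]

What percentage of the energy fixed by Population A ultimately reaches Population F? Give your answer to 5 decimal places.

0.00782%

Product of link efficiencies: 0.06 × 0.19 × 0.19 × 0.19 × 0.19 = 0.0000781926
As a percentage: 0.0000781926 × 100 = 0.00782%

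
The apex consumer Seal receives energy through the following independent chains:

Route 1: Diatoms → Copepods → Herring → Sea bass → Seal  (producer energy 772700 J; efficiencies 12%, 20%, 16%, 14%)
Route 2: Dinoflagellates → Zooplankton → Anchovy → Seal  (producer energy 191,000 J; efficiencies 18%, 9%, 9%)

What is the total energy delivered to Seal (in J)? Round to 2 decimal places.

Route 1: 772700 × 0.12 × 0.2 × 0.16 × 0.14 = 415.40352 J
Route 2: 191000 × 0.18 × 0.09 × 0.09 = 278.478 J
Total at Seal: 415.40352 + 278.478 = 693.88152 J

693.88 J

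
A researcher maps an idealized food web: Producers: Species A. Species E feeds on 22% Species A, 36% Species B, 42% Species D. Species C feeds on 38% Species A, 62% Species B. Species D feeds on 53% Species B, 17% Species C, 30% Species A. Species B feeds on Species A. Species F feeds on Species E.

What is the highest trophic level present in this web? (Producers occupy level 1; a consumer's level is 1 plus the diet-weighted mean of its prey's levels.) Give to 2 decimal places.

Species B: 1 + 1 = 2
Species C: 1 + (0.38×1 + 0.62×2) = 2.62
Species D: 1 + (0.53×2 + 0.17×2.62 + 0.3×1) = 2.8054
Species E: 1 + (0.22×1 + 0.36×2 + 0.42×2.8054) = 3.118268
Species F: 1 + 3.118268 = 4.118268

4.12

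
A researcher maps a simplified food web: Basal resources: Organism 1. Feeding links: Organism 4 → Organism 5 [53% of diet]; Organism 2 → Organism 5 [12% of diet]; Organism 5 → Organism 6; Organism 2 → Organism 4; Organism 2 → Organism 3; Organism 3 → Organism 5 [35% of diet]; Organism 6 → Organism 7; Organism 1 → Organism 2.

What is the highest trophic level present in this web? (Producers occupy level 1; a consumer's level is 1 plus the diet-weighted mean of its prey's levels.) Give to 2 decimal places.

Organism 2: 1 + 1 = 2
Organism 3: 1 + 2 = 3
Organism 4: 1 + 2 = 3
Organism 5: 1 + (0.12×2 + 0.53×3 + 0.35×3) = 3.88
Organism 6: 1 + 3.88 = 4.88
Organism 7: 1 + 4.88 = 5.88

5.88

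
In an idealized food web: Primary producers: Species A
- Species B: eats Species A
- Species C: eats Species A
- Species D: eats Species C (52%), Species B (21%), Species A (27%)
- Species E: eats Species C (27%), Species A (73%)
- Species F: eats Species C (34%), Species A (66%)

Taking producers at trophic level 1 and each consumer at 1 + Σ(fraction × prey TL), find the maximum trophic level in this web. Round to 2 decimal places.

2.73

Species B: 1 + 1 = 2
Species C: 1 + 1 = 2
Species D: 1 + (0.52×2 + 0.21×2 + 0.27×1) = 2.73
Species E: 1 + (0.27×2 + 0.73×1) = 2.27
Species F: 1 + (0.34×2 + 0.66×1) = 2.34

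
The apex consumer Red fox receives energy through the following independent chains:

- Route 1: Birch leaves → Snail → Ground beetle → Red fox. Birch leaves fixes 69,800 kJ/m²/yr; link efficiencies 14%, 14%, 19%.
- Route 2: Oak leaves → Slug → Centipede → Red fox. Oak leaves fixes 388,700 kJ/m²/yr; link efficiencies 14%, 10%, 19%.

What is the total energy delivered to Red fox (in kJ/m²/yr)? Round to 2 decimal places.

1293.88 kJ/m²/yr

Route 1: 69800 × 0.14 × 0.14 × 0.19 = 259.9352 kJ/m²/yr
Route 2: 388700 × 0.14 × 0.1 × 0.19 = 1033.942 kJ/m²/yr
Total at Red fox: 259.9352 + 1033.942 = 1293.8772 kJ/m²/yr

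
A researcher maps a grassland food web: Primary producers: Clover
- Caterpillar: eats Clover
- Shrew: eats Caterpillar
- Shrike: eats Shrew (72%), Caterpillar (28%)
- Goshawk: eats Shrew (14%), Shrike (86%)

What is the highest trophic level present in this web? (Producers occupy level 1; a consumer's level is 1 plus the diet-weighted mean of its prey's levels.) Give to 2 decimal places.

4.62

Caterpillar: 1 + 1 = 2
Shrew: 1 + 2 = 3
Shrike: 1 + (0.72×3 + 0.28×2) = 3.72
Goshawk: 1 + (0.14×3 + 0.86×3.72) = 4.6192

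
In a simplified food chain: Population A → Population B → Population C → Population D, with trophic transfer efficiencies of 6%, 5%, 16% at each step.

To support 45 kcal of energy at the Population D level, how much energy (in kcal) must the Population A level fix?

93750 kcal

Cumulative transfer efficiency: 0.06 × 0.05 × 0.16 = 0.00048
Population A energy = 45 / 0.00048 = 93750 kcal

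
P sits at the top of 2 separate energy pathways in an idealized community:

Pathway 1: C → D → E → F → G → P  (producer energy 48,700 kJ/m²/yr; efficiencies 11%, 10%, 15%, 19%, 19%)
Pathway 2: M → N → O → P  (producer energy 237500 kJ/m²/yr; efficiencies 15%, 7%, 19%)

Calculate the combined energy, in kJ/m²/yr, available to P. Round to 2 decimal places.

Pathway 1: 48700 × 0.11 × 0.1 × 0.15 × 0.19 × 0.19 = 2.9008155 kJ/m²/yr
Pathway 2: 237500 × 0.15 × 0.07 × 0.19 = 473.8125 kJ/m²/yr
Total at P: 2.9008155 + 473.8125 = 476.7133155 kJ/m²/yr

476.71 kJ/m²/yr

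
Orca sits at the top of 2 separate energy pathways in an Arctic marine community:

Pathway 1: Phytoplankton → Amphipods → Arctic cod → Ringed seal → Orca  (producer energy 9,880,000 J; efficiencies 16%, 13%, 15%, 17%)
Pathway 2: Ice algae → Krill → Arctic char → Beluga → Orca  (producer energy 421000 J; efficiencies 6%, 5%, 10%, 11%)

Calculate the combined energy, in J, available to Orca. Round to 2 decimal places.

5254.25 J

Pathway 1: 9880000 × 0.16 × 0.13 × 0.15 × 0.17 = 5240.352 J
Pathway 2: 421000 × 0.06 × 0.05 × 0.1 × 0.11 = 13.893 J
Total at Orca: 5240.352 + 13.893 = 5254.245 J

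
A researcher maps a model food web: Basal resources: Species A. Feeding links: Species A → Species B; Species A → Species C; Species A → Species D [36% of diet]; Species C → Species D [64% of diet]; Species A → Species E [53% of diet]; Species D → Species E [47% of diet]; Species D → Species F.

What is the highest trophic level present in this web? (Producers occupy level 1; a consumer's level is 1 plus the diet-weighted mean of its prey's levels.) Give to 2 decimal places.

3.64

Species B: 1 + 1 = 2
Species C: 1 + 1 = 2
Species D: 1 + (0.36×1 + 0.64×2) = 2.64
Species E: 1 + (0.53×1 + 0.47×2.64) = 2.7708
Species F: 1 + 2.64 = 3.64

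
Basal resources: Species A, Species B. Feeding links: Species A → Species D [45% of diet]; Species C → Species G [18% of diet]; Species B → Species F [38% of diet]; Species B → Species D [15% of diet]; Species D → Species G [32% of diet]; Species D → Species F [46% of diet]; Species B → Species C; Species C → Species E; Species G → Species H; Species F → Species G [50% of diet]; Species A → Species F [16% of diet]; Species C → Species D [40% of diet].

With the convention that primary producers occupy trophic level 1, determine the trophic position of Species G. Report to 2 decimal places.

Species C: 1 + 1 = 2
Species D: 1 + (0.4×2 + 0.15×1 + 0.45×1) = 2.4
Species E: 1 + 2 = 3
Species F: 1 + (0.38×1 + 0.46×2.4 + 0.16×1) = 2.644
Species G: 1 + (0.18×2 + 0.32×2.4 + 0.5×2.644) = 3.45
Species H: 1 + 3.45 = 4.45

3.45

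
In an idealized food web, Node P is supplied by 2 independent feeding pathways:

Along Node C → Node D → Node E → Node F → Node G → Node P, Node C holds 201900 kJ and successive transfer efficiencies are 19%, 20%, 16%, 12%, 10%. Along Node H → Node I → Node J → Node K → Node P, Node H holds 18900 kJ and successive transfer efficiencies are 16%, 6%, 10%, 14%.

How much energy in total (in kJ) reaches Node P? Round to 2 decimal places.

Via Node C: 201900 × 0.19 × 0.2 × 0.16 × 0.12 × 0.1 = 14.730624 kJ
Via Node H: 18900 × 0.16 × 0.06 × 0.1 × 0.14 = 2.54016 kJ
Total at Node P: 14.730624 + 2.54016 = 17.270784 kJ

17.27 kJ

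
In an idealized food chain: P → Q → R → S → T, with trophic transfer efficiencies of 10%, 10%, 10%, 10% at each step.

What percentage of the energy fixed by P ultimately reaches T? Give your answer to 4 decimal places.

0.0100%

Product of link efficiencies: 0.1 × 0.1 × 0.1 × 0.1 = 0.0001
As a percentage: 0.0001 × 100 = 0.0100%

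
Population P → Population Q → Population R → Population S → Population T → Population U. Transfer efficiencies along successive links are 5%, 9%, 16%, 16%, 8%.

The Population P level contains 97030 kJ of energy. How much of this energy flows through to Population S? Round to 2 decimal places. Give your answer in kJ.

Population Q: 97030 × 0.05 = 4851.5 kJ
Population R: 4851.5 × 0.09 = 436.635 kJ
Population S: 436.635 × 0.16 = 69.8616 kJ

69.86 kJ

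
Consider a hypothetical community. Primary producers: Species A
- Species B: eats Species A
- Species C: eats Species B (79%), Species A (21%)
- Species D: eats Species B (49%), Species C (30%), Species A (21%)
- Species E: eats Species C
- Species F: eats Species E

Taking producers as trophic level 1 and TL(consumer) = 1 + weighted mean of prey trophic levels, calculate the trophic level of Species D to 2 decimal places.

Species B: 1 + 1 = 2
Species C: 1 + (0.79×2 + 0.21×1) = 2.79
Species D: 1 + (0.49×2 + 0.3×2.79 + 0.21×1) = 3.027
Species E: 1 + 2.79 = 3.79
Species F: 1 + 3.79 = 4.79

3.03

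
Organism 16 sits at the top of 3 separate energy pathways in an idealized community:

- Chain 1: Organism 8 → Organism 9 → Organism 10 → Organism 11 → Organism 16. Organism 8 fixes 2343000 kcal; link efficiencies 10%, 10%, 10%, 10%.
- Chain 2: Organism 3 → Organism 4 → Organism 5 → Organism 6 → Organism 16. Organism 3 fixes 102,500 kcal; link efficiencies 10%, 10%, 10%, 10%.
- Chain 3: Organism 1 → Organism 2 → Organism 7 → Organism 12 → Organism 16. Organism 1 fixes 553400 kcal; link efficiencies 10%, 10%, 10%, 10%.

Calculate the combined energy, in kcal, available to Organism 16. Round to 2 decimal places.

Chain 1: 2343000 × 0.1 × 0.1 × 0.1 × 0.1 = 234.3 kcal
Chain 2: 102500 × 0.1 × 0.1 × 0.1 × 0.1 = 10.25 kcal
Chain 3: 553400 × 0.1 × 0.1 × 0.1 × 0.1 = 55.34 kcal
Total at Organism 16: 234.3 + 10.25 + 55.34 = 299.89 kcal

299.89 kcal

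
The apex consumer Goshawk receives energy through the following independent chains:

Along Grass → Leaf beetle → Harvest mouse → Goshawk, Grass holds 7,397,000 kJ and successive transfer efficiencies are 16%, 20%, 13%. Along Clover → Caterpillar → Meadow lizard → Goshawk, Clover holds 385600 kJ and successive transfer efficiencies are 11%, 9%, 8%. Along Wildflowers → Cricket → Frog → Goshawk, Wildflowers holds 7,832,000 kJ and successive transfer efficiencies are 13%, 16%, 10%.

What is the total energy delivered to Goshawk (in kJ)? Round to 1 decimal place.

Via Grass: 7397000 × 0.16 × 0.2 × 0.13 = 30771.52 kJ
Via Clover: 385600 × 0.11 × 0.09 × 0.08 = 305.3952 kJ
Via Wildflowers: 7832000 × 0.13 × 0.16 × 0.1 = 16290.56 kJ
Total at Goshawk: 30771.52 + 305.3952 + 16290.56 = 47367.4752 kJ

47367.5 kJ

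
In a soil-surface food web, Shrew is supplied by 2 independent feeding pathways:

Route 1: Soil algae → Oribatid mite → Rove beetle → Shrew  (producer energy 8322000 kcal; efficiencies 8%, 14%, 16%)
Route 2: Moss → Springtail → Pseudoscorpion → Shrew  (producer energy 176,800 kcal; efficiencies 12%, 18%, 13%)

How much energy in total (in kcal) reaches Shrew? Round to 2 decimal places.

15409.48 kcal

Route 1: 8322000 × 0.08 × 0.14 × 0.16 = 14913.024 kcal
Route 2: 176800 × 0.12 × 0.18 × 0.13 = 496.4544 kcal
Total at Shrew: 14913.024 + 496.4544 = 15409.4784 kcal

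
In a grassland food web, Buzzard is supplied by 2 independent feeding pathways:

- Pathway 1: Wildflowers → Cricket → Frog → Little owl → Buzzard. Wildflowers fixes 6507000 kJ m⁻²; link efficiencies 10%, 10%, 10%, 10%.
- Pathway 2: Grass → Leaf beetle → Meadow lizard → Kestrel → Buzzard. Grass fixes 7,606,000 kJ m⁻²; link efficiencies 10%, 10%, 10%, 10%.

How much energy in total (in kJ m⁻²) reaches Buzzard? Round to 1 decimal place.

1411.3 kJ m⁻²

Pathway 1: 6507000 × 0.1 × 0.1 × 0.1 × 0.1 = 650.7 kJ m⁻²
Pathway 2: 7606000 × 0.1 × 0.1 × 0.1 × 0.1 = 760.6 kJ m⁻²
Total at Buzzard: 650.7 + 760.6 = 1411.3 kJ m⁻²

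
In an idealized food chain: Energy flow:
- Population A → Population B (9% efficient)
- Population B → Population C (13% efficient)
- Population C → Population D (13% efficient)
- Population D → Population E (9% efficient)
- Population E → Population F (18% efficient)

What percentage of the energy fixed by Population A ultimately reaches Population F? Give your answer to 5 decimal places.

0.00246%

Product of link efficiencies: 0.09 × 0.13 × 0.13 × 0.09 × 0.18 = 0.0000246402
As a percentage: 0.0000246402 × 100 = 0.00246%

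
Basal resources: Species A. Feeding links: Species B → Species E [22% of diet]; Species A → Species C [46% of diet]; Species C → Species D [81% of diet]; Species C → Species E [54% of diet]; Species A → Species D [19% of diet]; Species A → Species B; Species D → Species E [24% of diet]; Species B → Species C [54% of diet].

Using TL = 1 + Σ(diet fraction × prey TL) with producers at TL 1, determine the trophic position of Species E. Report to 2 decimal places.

3.59

Species B: 1 + 1 = 2
Species C: 1 + (0.46×1 + 0.54×2) = 2.54
Species D: 1 + (0.81×2.54 + 0.19×1) = 3.2474
Species E: 1 + (0.54×2.54 + 0.22×2 + 0.24×3.2474) = 3.590976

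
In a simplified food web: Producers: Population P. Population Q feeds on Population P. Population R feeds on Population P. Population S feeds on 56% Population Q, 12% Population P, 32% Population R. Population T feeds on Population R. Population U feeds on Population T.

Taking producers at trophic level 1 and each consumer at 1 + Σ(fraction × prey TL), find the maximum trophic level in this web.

Population Q: 1 + 1 = 2
Population R: 1 + 1 = 2
Population S: 1 + (0.56×2 + 0.12×1 + 0.32×2) = 2.88
Population T: 1 + 2 = 3
Population U: 1 + 3 = 4

4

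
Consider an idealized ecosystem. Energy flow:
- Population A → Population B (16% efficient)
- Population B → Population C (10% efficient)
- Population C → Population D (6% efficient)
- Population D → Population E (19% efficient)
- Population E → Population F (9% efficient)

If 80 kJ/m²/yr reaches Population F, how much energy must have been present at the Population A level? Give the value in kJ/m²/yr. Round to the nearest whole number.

4873294 kJ/m²/yr

Cumulative transfer efficiency: 0.16 × 0.1 × 0.06 × 0.19 × 0.09 = 0.000016416
Population A energy = 80 / 0.000016416 = 4873294 kJ/m²/yr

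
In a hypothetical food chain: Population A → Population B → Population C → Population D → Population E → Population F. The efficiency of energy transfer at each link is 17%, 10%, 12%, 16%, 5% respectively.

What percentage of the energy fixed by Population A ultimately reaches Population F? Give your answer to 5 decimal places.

Product of link efficiencies: 0.17 × 0.1 × 0.12 × 0.16 × 0.05 = 0.00001632
As a percentage: 0.00001632 × 100 = 0.00163%

0.00163%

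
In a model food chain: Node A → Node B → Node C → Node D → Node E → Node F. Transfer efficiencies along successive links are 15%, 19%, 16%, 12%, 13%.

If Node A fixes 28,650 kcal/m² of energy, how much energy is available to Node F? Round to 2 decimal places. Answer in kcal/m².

Node B: 28650 × 0.15 = 4297.5 kcal/m²
Node C: 4297.5 × 0.19 = 816.525 kcal/m²
Node D: 816.525 × 0.16 = 130.644 kcal/m²
Node E: 130.644 × 0.12 = 15.67728 kcal/m²
Node F: 15.67728 × 0.13 = 2.0380464 kcal/m²

2.04 kcal/m²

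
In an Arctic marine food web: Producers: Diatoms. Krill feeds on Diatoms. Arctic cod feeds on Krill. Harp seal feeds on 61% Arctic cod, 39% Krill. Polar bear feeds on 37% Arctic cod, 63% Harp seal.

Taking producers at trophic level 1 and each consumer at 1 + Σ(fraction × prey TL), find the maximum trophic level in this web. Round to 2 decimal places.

4.38

Krill: 1 + 1 = 2
Arctic cod: 1 + 2 = 3
Harp seal: 1 + (0.61×3 + 0.39×2) = 3.61
Polar bear: 1 + (0.37×3 + 0.63×3.61) = 4.3843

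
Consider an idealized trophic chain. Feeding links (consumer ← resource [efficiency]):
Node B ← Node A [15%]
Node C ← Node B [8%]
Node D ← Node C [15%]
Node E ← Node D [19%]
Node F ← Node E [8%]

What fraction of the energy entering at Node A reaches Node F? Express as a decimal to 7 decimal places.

0.0000274

Product of link efficiencies: 0.15 × 0.08 × 0.15 × 0.19 × 0.08 = 0.00002736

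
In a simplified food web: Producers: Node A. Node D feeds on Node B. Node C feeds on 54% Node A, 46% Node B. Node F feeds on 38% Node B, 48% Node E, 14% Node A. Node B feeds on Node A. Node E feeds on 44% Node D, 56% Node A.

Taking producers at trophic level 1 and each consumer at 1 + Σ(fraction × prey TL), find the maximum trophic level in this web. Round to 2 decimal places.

3.28

Node B: 1 + 1 = 2
Node C: 1 + (0.54×1 + 0.46×2) = 2.46
Node D: 1 + 2 = 3
Node E: 1 + (0.44×3 + 0.56×1) = 2.88
Node F: 1 + (0.38×2 + 0.48×2.88 + 0.14×1) = 3.2824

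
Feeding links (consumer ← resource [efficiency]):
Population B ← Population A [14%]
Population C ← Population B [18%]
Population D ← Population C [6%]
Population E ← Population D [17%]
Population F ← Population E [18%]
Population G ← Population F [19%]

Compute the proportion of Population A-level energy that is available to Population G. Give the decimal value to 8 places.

0.00000879

Product of link efficiencies: 0.14 × 0.18 × 0.06 × 0.17 × 0.18 × 0.19 = 0.000008790768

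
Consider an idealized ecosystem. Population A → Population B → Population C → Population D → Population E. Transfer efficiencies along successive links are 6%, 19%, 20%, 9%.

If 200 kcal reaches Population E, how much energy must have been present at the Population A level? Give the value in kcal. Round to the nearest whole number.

Cumulative transfer efficiency: 0.06 × 0.19 × 0.2 × 0.09 = 0.0002052
Population A energy = 200 / 0.0002052 = 974659 kcal

974659 kcal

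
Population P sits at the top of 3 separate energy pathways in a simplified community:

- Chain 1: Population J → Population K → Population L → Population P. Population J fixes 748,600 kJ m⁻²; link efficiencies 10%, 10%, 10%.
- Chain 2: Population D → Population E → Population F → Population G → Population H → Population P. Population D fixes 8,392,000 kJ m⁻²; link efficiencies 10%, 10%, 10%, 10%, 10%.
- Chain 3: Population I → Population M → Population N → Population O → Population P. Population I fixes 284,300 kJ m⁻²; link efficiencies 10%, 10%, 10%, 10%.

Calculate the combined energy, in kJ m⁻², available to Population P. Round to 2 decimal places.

860.95 kJ m⁻²

Chain 1: 748600 × 0.1 × 0.1 × 0.1 = 748.6 kJ m⁻²
Chain 2: 8392000 × 0.1 × 0.1 × 0.1 × 0.1 × 0.1 = 83.92 kJ m⁻²
Chain 3: 284300 × 0.1 × 0.1 × 0.1 × 0.1 = 28.43 kJ m⁻²
Total at Population P: 748.6 + 83.92 + 28.43 = 860.95 kJ m⁻²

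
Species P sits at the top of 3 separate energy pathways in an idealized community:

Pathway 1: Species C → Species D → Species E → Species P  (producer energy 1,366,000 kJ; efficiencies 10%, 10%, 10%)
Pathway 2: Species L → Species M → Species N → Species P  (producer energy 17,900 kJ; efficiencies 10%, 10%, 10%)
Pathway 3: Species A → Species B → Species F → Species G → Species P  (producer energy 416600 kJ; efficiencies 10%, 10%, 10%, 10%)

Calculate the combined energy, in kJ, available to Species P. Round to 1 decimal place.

Pathway 1: 1366000 × 0.1 × 0.1 × 0.1 = 1366 kJ
Pathway 2: 17900 × 0.1 × 0.1 × 0.1 = 17.9 kJ
Pathway 3: 416600 × 0.1 × 0.1 × 0.1 × 0.1 = 41.66 kJ
Total at Species P: 1366 + 17.9 + 41.66 = 1425.56 kJ

1425.6 kJ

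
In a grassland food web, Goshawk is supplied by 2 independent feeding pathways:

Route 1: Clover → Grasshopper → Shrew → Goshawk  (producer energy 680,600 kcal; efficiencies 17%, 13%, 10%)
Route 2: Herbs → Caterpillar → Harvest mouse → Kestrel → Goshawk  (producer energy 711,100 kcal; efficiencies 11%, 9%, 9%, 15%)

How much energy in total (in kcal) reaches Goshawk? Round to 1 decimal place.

Route 1: 680600 × 0.17 × 0.13 × 0.1 = 1504.126 kcal
Route 2: 711100 × 0.11 × 0.09 × 0.09 × 0.15 = 95.038515 kcal
Total at Goshawk: 1504.126 + 95.038515 = 1599.164515 kcal

1599.2 kcal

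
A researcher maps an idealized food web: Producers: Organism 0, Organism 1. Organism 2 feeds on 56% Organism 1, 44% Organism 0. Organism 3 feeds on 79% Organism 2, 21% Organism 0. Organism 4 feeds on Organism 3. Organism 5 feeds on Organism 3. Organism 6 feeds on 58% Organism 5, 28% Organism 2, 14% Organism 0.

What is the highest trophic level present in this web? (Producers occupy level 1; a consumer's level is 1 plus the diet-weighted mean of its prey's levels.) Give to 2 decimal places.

Organism 2: 1 + (0.56×1 + 0.44×1) = 2
Organism 3: 1 + (0.79×2 + 0.21×1) = 2.79
Organism 4: 1 + 2.79 = 3.79
Organism 5: 1 + 2.79 = 3.79
Organism 6: 1 + (0.58×3.79 + 0.28×2 + 0.14×1) = 3.8982

3.90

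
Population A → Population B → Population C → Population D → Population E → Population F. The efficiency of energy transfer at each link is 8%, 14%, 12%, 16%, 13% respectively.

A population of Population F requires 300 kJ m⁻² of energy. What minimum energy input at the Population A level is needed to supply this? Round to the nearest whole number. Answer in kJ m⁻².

10731456 kJ m⁻²

Cumulative transfer efficiency: 0.08 × 0.14 × 0.12 × 0.16 × 0.13 = 0.0000279552
Population A energy = 300 / 0.0000279552 = 10731456 kJ m⁻²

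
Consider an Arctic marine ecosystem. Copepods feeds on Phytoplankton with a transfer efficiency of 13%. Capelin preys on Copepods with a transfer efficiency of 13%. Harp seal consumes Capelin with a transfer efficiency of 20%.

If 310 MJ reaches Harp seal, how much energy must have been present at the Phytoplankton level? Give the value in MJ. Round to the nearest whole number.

91716 MJ

Cumulative transfer efficiency: 0.13 × 0.13 × 0.2 = 0.00338
Phytoplankton energy = 310 / 0.00338 = 91716 MJ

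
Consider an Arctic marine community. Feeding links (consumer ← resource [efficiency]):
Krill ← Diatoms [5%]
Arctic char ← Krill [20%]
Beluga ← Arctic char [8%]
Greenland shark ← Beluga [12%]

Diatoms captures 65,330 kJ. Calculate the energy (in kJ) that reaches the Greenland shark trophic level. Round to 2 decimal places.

Krill: 65330 × 0.05 = 3266.5 kJ
Arctic char: 3266.5 × 0.2 = 653.3 kJ
Beluga: 653.3 × 0.08 = 52.264 kJ
Greenland shark: 52.264 × 0.12 = 6.27168 kJ

6.27 kJ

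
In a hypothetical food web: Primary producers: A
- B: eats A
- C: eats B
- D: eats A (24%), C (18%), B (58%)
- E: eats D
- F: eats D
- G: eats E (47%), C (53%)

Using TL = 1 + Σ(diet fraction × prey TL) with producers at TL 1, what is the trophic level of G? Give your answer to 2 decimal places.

B: 1 + 1 = 2
C: 1 + 2 = 3
D: 1 + (0.24×1 + 0.18×3 + 0.58×2) = 2.94
E: 1 + 2.94 = 3.94
F: 1 + 2.94 = 3.94
G: 1 + (0.47×3.94 + 0.53×3) = 4.4418

4.44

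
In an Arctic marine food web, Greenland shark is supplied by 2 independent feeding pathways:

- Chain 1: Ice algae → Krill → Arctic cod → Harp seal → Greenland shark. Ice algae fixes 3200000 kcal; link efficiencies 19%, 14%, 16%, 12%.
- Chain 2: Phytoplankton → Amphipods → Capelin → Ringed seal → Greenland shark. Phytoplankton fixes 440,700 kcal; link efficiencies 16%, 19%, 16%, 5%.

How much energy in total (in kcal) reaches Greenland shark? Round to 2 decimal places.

1741.48 kcal

Chain 1: 3200000 × 0.19 × 0.14 × 0.16 × 0.12 = 1634.304 kcal
Chain 2: 440700 × 0.16 × 0.19 × 0.16 × 0.05 = 107.17824 kcal
Total at Greenland shark: 1634.304 + 107.17824 = 1741.48224 kcal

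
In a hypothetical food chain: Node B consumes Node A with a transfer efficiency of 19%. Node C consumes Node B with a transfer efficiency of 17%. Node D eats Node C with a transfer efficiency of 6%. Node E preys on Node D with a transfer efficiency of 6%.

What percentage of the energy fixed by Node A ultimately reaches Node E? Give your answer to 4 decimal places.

Product of link efficiencies: 0.19 × 0.17 × 0.06 × 0.06 = 0.00011628
As a percentage: 0.00011628 × 100 = 0.0116%

0.0116%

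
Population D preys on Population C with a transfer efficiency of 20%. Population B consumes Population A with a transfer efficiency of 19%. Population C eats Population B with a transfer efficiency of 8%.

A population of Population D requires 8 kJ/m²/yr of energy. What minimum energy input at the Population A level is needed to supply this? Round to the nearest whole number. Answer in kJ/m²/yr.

Cumulative transfer efficiency: 0.19 × 0.08 × 0.2 = 0.00304
Population A energy = 8 / 0.00304 = 2632 kJ/m²/yr

2632 kJ/m²/yr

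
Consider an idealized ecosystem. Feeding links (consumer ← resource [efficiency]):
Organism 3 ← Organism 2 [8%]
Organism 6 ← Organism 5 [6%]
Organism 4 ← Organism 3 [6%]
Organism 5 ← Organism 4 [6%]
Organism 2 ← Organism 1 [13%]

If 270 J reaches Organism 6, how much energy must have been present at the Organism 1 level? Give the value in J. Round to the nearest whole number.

Cumulative transfer efficiency: 0.13 × 0.08 × 0.06 × 0.06 × 0.06 = 0.0000022464
Organism 1 energy = 270 / 0.0000022464 = 120192308 J

120192308 J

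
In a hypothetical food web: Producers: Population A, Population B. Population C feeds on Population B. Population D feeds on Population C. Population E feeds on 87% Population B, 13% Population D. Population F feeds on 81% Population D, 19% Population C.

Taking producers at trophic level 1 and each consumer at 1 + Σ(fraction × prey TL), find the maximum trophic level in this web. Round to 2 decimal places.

3.81

Population C: 1 + 1 = 2
Population D: 1 + 2 = 3
Population E: 1 + (0.87×1 + 0.13×3) = 2.26
Population F: 1 + (0.81×3 + 0.19×2) = 3.81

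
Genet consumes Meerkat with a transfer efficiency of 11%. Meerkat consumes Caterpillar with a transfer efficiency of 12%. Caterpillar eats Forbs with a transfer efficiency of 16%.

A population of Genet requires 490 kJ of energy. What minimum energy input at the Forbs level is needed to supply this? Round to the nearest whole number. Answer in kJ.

232008 kJ

Cumulative transfer efficiency: 0.16 × 0.12 × 0.11 = 0.002112
Forbs energy = 490 / 0.002112 = 232008 kJ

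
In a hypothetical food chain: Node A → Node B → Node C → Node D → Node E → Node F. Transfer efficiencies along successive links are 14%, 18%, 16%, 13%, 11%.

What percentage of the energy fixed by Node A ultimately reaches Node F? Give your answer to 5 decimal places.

Product of link efficiencies: 0.14 × 0.18 × 0.16 × 0.13 × 0.11 = 0.0000576576
As a percentage: 0.0000576576 × 100 = 0.00577%

0.00577%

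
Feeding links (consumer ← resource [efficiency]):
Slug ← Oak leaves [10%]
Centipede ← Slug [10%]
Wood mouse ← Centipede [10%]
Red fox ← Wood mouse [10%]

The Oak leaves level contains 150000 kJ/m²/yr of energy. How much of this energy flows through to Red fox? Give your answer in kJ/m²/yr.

Slug: 150000 × 0.1 = 15000 kJ/m²/yr
Centipede: 15000 × 0.1 = 1500 kJ/m²/yr
Wood mouse: 1500 × 0.1 = 150 kJ/m²/yr
Red fox: 150 × 0.1 = 15 kJ/m²/yr

15 kJ/m²/yr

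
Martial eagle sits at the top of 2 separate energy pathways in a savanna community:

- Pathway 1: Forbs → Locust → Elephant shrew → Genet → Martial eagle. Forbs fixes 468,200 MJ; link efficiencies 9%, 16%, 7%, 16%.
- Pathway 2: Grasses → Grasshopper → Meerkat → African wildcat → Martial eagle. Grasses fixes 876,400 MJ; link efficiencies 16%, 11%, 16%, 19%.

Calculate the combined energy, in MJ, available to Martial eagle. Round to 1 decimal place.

Pathway 1: 468200 × 0.09 × 0.16 × 0.07 × 0.16 = 75.511296 MJ
Pathway 2: 876400 × 0.16 × 0.11 × 0.16 × 0.19 = 468.909056 MJ
Total at Martial eagle: 75.511296 + 468.909056 = 544.420352 MJ

544.4 MJ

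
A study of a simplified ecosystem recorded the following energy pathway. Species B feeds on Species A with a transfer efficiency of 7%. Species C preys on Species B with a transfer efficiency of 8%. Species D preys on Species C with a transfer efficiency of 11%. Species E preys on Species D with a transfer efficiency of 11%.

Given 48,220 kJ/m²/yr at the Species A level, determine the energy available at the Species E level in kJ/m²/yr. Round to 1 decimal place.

3.3 kJ/m²/yr

Species B: 48220 × 0.07 = 3375.4 kJ/m²/yr
Species C: 3375.4 × 0.08 = 270.032 kJ/m²/yr
Species D: 270.032 × 0.11 = 29.70352 kJ/m²/yr
Species E: 29.70352 × 0.11 = 3.2673872 kJ/m²/yr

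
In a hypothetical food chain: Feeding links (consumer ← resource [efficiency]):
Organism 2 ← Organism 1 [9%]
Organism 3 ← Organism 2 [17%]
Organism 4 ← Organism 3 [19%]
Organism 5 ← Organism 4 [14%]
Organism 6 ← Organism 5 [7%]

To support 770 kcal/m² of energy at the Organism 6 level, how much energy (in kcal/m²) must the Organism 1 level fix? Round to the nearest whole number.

27028355 kcal/m²

Cumulative transfer efficiency: 0.09 × 0.17 × 0.19 × 0.14 × 0.07 = 0.0000284886
Organism 1 energy = 770 / 0.0000284886 = 27028355 kcal/m²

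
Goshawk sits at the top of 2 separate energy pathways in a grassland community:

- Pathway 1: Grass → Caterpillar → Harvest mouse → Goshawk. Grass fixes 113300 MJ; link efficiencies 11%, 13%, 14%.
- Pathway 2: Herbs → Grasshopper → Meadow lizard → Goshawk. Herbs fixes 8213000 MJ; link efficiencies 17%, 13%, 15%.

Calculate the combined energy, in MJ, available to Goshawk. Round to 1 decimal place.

27452.9 MJ

Pathway 1: 113300 × 0.11 × 0.13 × 0.14 = 226.8266 MJ
Pathway 2: 8213000 × 0.17 × 0.13 × 0.15 = 27226.095 MJ
Total at Goshawk: 226.8266 + 27226.095 = 27452.9216 MJ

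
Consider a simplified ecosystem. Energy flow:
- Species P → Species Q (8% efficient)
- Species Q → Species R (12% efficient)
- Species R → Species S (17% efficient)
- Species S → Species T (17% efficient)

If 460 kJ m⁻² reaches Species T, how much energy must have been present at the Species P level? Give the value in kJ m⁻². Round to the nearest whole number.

1658016 kJ m⁻²

Cumulative transfer efficiency: 0.08 × 0.12 × 0.17 × 0.17 = 0.00027744
Species P energy = 460 / 0.00027744 = 1658016 kJ m⁻²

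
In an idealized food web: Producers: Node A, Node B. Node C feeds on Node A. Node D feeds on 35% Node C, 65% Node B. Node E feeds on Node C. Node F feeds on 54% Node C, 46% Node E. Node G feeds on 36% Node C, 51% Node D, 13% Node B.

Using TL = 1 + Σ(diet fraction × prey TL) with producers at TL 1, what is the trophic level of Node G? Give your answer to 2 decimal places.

Node C: 1 + 1 = 2
Node D: 1 + (0.35×2 + 0.65×1) = 2.35
Node E: 1 + 2 = 3
Node F: 1 + (0.54×2 + 0.46×3) = 3.46
Node G: 1 + (0.36×2 + 0.51×2.35 + 0.13×1) = 3.0485

3.05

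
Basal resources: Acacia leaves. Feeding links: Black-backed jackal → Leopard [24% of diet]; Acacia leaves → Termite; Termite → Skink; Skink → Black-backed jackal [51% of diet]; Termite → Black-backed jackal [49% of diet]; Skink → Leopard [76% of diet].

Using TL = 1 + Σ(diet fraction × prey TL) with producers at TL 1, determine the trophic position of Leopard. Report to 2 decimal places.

4.12

Termite: 1 + 1 = 2
Skink: 1 + 2 = 3
Black-backed jackal: 1 + (0.49×2 + 0.51×3) = 3.51
Leopard: 1 + (0.24×3.51 + 0.76×3) = 4.1224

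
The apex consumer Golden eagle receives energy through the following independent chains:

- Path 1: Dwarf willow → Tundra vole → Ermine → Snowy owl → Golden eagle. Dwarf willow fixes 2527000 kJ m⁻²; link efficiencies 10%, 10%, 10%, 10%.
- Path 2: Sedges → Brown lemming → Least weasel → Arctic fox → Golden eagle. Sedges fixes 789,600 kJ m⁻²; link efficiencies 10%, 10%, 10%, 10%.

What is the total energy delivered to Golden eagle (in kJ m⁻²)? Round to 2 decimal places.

331.66 kJ m⁻²

Path 1: 2527000 × 0.1 × 0.1 × 0.1 × 0.1 = 252.7 kJ m⁻²
Path 2: 789600 × 0.1 × 0.1 × 0.1 × 0.1 = 78.96 kJ m⁻²
Total at Golden eagle: 252.7 + 78.96 = 331.66 kJ m⁻²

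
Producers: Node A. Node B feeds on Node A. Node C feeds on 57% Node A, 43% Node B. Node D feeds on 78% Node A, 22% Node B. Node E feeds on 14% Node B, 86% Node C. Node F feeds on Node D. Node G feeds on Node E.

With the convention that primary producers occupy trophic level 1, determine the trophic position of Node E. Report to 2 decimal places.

3.37

Node B: 1 + 1 = 2
Node C: 1 + (0.57×1 + 0.43×2) = 2.43
Node D: 1 + (0.78×1 + 0.22×2) = 2.22
Node E: 1 + (0.14×2 + 0.86×2.43) = 3.3698
Node F: 1 + 2.22 = 3.22
Node G: 1 + 3.3698 = 4.3698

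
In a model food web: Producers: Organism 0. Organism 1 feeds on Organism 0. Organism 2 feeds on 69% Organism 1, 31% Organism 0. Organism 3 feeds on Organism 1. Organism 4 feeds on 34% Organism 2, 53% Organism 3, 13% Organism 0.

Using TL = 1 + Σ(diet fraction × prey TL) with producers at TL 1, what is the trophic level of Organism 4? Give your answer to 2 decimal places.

3.63

Organism 1: 1 + 1 = 2
Organism 2: 1 + (0.69×2 + 0.31×1) = 2.69
Organism 3: 1 + 2 = 3
Organism 4: 1 + (0.34×2.69 + 0.53×3 + 0.13×1) = 3.6346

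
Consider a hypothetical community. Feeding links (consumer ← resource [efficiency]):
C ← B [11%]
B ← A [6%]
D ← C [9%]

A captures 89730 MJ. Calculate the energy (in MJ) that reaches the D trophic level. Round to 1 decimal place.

53.3 MJ

B: 89730 × 0.06 = 5383.8 MJ
C: 5383.8 × 0.11 = 592.218 MJ
D: 592.218 × 0.09 = 53.29962 MJ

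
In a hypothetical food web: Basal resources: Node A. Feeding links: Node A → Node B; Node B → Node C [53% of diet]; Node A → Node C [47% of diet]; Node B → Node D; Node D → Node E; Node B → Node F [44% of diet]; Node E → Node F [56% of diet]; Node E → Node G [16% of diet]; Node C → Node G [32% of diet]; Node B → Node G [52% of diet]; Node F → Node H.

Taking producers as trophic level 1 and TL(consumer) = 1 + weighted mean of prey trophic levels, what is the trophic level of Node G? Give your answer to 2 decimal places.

3.49

Node B: 1 + 1 = 2
Node C: 1 + (0.53×2 + 0.47×1) = 2.53
Node D: 1 + 2 = 3
Node E: 1 + 3 = 4
Node F: 1 + (0.44×2 + 0.56×4) = 4.12
Node G: 1 + (0.16×4 + 0.32×2.53 + 0.52×2) = 3.4896
Node H: 1 + 4.12 = 5.12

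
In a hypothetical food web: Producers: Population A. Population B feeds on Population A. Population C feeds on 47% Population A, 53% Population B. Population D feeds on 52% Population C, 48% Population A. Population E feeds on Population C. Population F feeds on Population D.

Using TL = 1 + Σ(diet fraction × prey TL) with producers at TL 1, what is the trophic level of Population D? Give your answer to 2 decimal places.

2.80

Population B: 1 + 1 = 2
Population C: 1 + (0.47×1 + 0.53×2) = 2.53
Population D: 1 + (0.52×2.53 + 0.48×1) = 2.7956
Population E: 1 + 2.53 = 3.53
Population F: 1 + 2.7956 = 3.7956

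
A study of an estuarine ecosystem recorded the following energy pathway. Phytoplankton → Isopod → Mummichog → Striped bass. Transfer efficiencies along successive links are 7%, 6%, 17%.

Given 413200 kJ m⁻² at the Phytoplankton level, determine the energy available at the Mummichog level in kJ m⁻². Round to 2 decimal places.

1735.44 kJ m⁻²

Isopod: 413200 × 0.07 = 28924 kJ m⁻²
Mummichog: 28924 × 0.06 = 1735.44 kJ m⁻²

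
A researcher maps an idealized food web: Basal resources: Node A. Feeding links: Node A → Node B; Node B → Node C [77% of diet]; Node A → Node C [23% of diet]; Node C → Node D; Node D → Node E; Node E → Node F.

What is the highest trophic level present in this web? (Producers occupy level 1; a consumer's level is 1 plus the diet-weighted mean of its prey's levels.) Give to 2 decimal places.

5.77

Node B: 1 + 1 = 2
Node C: 1 + (0.77×2 + 0.23×1) = 2.77
Node D: 1 + 2.77 = 3.77
Node E: 1 + 3.77 = 4.77
Node F: 1 + 4.77 = 5.77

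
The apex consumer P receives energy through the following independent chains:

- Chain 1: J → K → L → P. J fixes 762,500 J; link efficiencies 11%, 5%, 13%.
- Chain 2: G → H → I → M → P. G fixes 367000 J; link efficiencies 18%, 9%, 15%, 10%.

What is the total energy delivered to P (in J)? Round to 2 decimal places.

Chain 1: 762500 × 0.11 × 0.05 × 0.13 = 545.1875 J
Chain 2: 367000 × 0.18 × 0.09 × 0.15 × 0.1 = 89.181 J
Total at P: 545.1875 + 89.181 = 634.3685 J

634.37 J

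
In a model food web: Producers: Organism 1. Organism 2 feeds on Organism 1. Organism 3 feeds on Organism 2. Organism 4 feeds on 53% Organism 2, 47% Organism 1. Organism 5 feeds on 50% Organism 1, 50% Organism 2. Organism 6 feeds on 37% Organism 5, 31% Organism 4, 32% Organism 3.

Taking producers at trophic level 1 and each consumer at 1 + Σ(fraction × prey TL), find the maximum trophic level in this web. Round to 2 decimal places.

Organism 2: 1 + 1 = 2
Organism 3: 1 + 2 = 3
Organism 4: 1 + (0.53×2 + 0.47×1) = 2.53
Organism 5: 1 + (0.5×1 + 0.5×2) = 2.5
Organism 6: 1 + (0.37×2.5 + 0.31×2.53 + 0.32×3) = 3.6693

3.67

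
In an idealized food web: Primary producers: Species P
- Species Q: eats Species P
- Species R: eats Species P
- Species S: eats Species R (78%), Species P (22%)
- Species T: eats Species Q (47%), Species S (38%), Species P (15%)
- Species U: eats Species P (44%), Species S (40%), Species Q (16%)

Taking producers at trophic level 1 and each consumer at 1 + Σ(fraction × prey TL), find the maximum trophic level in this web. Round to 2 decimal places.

Species Q: 1 + 1 = 2
Species R: 1 + 1 = 2
Species S: 1 + (0.78×2 + 0.22×1) = 2.78
Species T: 1 + (0.47×2 + 0.38×2.78 + 0.15×1) = 3.1464
Species U: 1 + (0.44×1 + 0.4×2.78 + 0.16×2) = 2.872

3.15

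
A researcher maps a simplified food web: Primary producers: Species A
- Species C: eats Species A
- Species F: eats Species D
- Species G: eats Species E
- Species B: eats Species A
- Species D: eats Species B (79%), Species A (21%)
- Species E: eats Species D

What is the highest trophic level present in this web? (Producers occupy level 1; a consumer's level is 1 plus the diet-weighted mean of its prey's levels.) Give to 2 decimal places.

Species B: 1 + 1 = 2
Species C: 1 + 1 = 2
Species D: 1 + (0.79×2 + 0.21×1) = 2.79
Species E: 1 + 2.79 = 3.79
Species F: 1 + 2.79 = 3.79
Species G: 1 + 3.79 = 4.79

4.79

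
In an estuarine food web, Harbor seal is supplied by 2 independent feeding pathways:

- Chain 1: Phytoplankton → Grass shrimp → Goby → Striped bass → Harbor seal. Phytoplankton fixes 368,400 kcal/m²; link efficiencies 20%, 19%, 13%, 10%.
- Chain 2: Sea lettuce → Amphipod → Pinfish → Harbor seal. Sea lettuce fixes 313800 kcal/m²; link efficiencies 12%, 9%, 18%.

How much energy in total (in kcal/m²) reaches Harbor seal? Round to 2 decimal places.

792.02 kcal/m²

Chain 1: 368400 × 0.2 × 0.19 × 0.13 × 0.1 = 181.9896 kcal/m²
Chain 2: 313800 × 0.12 × 0.09 × 0.18 = 610.0272 kcal/m²
Total at Harbor seal: 181.9896 + 610.0272 = 792.0168 kcal/m²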